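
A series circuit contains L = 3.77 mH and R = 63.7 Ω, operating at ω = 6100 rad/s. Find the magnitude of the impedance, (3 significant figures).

X_L = ωL = 23.0 Ω
Z = 63.7 + j23.0 Ω
|Z| = √(63.7² + 23.0²) = 67.7 Ω

67.7 Ω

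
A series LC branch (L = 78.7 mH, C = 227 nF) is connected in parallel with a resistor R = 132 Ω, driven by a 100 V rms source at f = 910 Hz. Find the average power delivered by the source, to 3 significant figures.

75.8 W

ω = 2πf = 5718 rad/s
X_L = ωL = 450 Ω
X_C = 1/(ωC) = 770 Ω
Branch 1: Z₁ = R = 132 Ω
Branch 2 (series LC): Z₂ = j(X_L − X_C) = −j320 Ω
Parallel: Z = Z₁Z₂/(Z₁+Z₂), |Z| = 122 Ω, ∠Z = -22.4°
I = V/|Z| = 819 mA
P = VI cos φ = 100 × 0.819 × cos(-22.4°) = 75.8 W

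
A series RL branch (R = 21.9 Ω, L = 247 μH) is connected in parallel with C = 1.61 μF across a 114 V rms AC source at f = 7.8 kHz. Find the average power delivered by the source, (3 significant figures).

455 W

ω = 2πf = 49010 rad/s
X_L = ωL = 12.1 Ω
X_C = 1/(ωC) = 12.7 Ω
Branch 1 (R+jX_L): Z₁ = 21.9 + j12.1 Ω, |Z₁| = 25.0 Ω
Branch 2 (−jX_C): Z₂ = −j12.7 Ω
Parallel: Z = Z₁Z₂/(Z₁+Z₂), |Z| = 14.5 Ω, ∠Z = -59.6°
I = V/|Z| = 7.88 A
P = VI cos φ = 114 × 7.88 × cos(-59.6°) = 455 W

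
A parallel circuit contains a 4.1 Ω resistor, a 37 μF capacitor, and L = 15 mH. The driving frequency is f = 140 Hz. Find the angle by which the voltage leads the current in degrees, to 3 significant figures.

ω = 2πf = 879.6 rad/s
X_L = ωL = 13.2 Ω
X_C = 1/(ωC) = 30.7 Ω
Parallel: admittances add. Y = 1/R + 1/(jωL) + jωC
Y = (0.244 − j0.0432) S
|Y| = 0.248 S → |Z| = 1/|Y| = 4.04 Ω, ∠Z = −∠Y = 10.1°

10.1°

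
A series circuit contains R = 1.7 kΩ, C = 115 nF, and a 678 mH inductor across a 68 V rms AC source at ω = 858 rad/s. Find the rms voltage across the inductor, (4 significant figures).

4.077 V

X_L = ωL = 581.7 Ω
X_C = 1/(ωC) = 10130 Ω
Net reactance X = X_L − X_C = -9553 Ω
Z = 1700 − j9553 Ω
|Z| = √(1700² + 9553²) = 9703 Ω
I = V/|Z| = 7.008 mA
V_L = I·|Z_L| = 0.007008 × 581.7 = 4.077 V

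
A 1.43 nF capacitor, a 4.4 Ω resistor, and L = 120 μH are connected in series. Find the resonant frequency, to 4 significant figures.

ω₀ = 1/√(LC) = 1/√(0.00012 × 1.43e-09) = 2.414e+06 rad/s
f₀ = ω₀/(2π) = 384.2 kHz

384.2 kHz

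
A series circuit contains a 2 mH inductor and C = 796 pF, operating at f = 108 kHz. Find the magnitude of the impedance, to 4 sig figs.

ω = 2πf = 678600 rad/s
X_L = ωL = 1357 Ω
X_C = 1/(ωC) = 1851 Ω
Net reactance X = X_L − X_C = -494.2 Ω
Z = − j494.2 Ω
|Z| = √(0² + 494.2²) = 494.2 Ω

494.2 Ω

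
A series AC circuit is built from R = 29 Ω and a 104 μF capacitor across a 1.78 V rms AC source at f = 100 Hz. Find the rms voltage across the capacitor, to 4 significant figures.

ω = 2πf = 628.3 rad/s
X_C = 1/(ωC) = 15.30 Ω
Z = 29.00 − j15.30 Ω
|Z| = √(29.00² + 15.30²) = 32.79 Ω
I = V/|Z| = 54.28 mA
V_C = I·|Z_C| = 0.05428 × 15.30 = 0.8307 V

0.8307 V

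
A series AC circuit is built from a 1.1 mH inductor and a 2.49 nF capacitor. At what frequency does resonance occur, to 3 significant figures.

96.2 kHz

ω₀ = 1/√(LC) = 1/√(0.0011 × 2.49e-09) = 604200 rad/s
f₀ = ω₀/(2π) = 96.2 kHz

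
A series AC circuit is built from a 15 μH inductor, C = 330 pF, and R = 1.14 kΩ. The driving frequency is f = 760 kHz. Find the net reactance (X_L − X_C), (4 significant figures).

ω = 2πf = 4.775e+06 rad/s
X_L = ωL = 71.63 Ω
X_C = 1/(ωC) = 634.6 Ω
X = 71.63 − 634.6 = -563.0 Ω

-563.0 Ω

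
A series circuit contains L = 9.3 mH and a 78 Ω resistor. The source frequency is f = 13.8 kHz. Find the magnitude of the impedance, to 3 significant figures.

ω = 2πf = 86710 rad/s
X_L = ωL = 806 Ω
Z = 78.0 + j806 Ω
|Z| = √(78.0² + 806²) = 810 Ω

810 Ω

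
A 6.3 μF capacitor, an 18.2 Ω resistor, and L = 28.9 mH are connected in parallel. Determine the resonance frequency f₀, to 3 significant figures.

ω₀ = 1/√(LC) = 1/√(0.0289 × 6.3e-06) = 2344 rad/s
f₀ = ω₀/(2π) = 373 Hz

373 Hz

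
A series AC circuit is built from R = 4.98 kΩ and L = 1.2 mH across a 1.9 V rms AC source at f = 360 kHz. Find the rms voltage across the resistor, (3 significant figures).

ω = 2πf = 2.262e+06 rad/s
X_L = ωL = 2710 Ω
Z = 4980 + j2710 Ω
|Z| = √(4980² + 2710²) = 5670 Ω
I = V/|Z| = 335 μA
V_R = I·|Z_R| = 0.000335 × 4980 = 1.67 V

1.67 V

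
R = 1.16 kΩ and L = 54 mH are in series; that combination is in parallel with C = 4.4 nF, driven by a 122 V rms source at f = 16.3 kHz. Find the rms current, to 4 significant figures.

34.14 mA

ω = 2πf = 102400 rad/s
X_L = ωL = 5530 Ω
X_C = 1/(ωC) = 2219 Ω
Branch 1 (R+jX_L): Z₁ = 1160 + j5530 Ω, |Z₁| = 5651 Ω
Branch 2 (−jX_C): Z₂ = −j2219 Ω
Parallel: Z = Z₁Z₂/(Z₁+Z₂), |Z| = 3574 Ω, ∠Z = -82.54°
I = V/|Z| = 122/3574 = 34.14 mA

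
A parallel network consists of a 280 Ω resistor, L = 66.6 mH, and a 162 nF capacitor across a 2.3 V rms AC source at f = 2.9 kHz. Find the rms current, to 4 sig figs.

ω = 2πf = 18220 rad/s
X_L = ωL = 1214 Ω
X_C = 1/(ωC) = 338.8 Ω
Parallel: admittances add. Y = 1/R + 1/(jωL) + jωC
Y = (0.003571 + j0.002128) S
|Y| = 0.004157 S → |Z| = 1/|Y| = 240.5 Ω, ∠Z = −∠Y = -30.79°
I = V/|Z| = 2.3/240.5 = 9.562 mA

9.562 mA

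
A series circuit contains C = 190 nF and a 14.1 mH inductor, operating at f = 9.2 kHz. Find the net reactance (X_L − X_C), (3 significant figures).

ω = 2πf = 57810 rad/s
X_L = ωL = 815 Ω
X_C = 1/(ωC) = 91.0 Ω
X = 815 − 91.0 = 724 Ω

724 Ω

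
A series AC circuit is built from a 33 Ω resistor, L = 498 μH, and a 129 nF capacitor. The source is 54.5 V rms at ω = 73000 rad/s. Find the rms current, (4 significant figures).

705.6 mA

X_L = ωL = 36.35 Ω
X_C = 1/(ωC) = 106.2 Ω
Net reactance X = X_L − X_C = -69.84 Ω
Z = 33.00 − j69.84 Ω
|Z| = √(33.00² + 69.84²) = 77.24 Ω
I = V/|Z| = 54.5/77.24 = 705.6 mA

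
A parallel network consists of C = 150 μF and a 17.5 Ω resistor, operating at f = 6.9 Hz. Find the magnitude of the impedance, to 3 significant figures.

ω = 2πf = 43.35 rad/s
X_C = 1/(ωC) = 154 Ω
Parallel: admittances add. Y = 1/R + jωC
Y = (0.0571 + j0.00650) S
|Y| = 0.0575 S → |Z| = 1/|Y| = 17.4 Ω, ∠Z = −∠Y = -6.49°

17.4 Ω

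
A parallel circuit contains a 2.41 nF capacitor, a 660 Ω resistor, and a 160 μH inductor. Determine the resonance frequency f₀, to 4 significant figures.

256.3 kHz

ω₀ = 1/√(LC) = 1/√(0.00016 × 2.41e-09) = 1.61e+06 rad/s
f₀ = ω₀/(2π) = 256.3 kHz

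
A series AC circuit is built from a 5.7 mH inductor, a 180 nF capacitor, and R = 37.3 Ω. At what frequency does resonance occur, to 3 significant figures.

4.97 kHz

ω₀ = 1/√(LC) = 1/√(0.0057 × 1.8e-07) = 31220 rad/s
f₀ = ω₀/(2π) = 4.97 kHz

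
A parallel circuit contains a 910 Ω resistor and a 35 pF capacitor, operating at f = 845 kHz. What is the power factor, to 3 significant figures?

ω = 2πf = 5.309e+06 rad/s
X_C = 1/(ωC) = 5380 Ω
Parallel: admittances add. Y = 1/R + jωC
Y = (0.00110 + j0.000186) S
|Y| = 0.00111 S → |Z| = 1/|Y| = 897 Ω, ∠Z = −∠Y = -9.60°
cos φ = cos(-9.60°) = 0.986

0.986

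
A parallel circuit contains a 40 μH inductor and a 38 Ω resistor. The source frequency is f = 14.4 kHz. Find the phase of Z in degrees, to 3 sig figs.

84.6°

ω = 2πf = 90480 rad/s
X_L = ωL = 3.62 Ω
Parallel: admittances add. Y = 1/R + 1/(jωL)
Y = (0.0263 − j0.276) S
|Y| = 0.278 S → |Z| = 1/|Y| = 3.60 Ω, ∠Z = −∠Y = 84.6°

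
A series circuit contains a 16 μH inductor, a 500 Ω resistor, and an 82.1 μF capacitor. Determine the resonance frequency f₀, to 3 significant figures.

ω₀ = 1/√(LC) = 1/√(1.6e-05 × 8.21e-05) = 27590 rad/s
f₀ = ω₀/(2π) = 4.39 kHz

4.39 kHz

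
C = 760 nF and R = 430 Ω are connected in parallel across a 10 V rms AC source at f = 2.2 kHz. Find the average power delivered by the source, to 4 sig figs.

232.6 mW

ω = 2πf = 13820 rad/s
X_C = 1/(ωC) = 95.19 Ω
Parallel: admittances add. Y = 1/R + jωC
Y = (0.002326 + j0.01051) S
|Y| = 0.01076 S → |Z| = 1/|Y| = 92.94 Ω, ∠Z = −∠Y = -77.52°
I = V/|Z| = 107.6 mA
P = VI cos φ = 10 × 0.1076 × cos(-77.52°) = 232.6 mW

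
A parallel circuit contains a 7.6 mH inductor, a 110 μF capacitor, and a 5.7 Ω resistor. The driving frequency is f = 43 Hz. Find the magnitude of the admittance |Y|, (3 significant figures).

490 mS

ω = 2πf = 270.2 rad/s
X_L = ωL = 2.05 Ω
X_C = 1/(ωC) = 33.6 Ω
Parallel: admittances add. Y = 1/R + 1/(jωL) + jωC
Y = (0.175 − j0.457) S
|Y| = 0.490 S → |Z| = 1/|Y| = 2.04 Ω, ∠Z = −∠Y = 69.0°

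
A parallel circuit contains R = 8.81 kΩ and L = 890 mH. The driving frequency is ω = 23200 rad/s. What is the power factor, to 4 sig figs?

X_L = ωL = 20650 Ω
Parallel: admittances add. Y = 1/R + 1/(jωL)
Y = (0.0001135 − j4.843e-05) S
|Y| = 0.0001234 S → |Z| = 1/|Y| = 8103 Ω, ∠Z = −∠Y = 23.11°
cos φ = cos(23.11°) = 0.9198

0.9198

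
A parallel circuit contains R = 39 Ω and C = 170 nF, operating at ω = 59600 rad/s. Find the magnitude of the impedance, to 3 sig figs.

36.3 Ω

X_C = 1/(ωC) = 98.7 Ω
Parallel: admittances add. Y = 1/R + jωC
Y = (0.0256 + j0.0101) S
|Y| = 0.0276 S → |Z| = 1/|Y| = 36.3 Ω, ∠Z = −∠Y = -21.6°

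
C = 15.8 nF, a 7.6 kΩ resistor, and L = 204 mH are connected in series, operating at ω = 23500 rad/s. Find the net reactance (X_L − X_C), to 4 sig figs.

2101 Ω

X_L = ωL = 4794 Ω
X_C = 1/(ωC) = 2693 Ω
X = 4794 − 2693 = 2101 Ω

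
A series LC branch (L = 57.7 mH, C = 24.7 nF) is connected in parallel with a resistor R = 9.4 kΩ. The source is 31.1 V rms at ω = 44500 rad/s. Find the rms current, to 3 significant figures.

19.0 mA

X_L = ωL = 2570 Ω
X_C = 1/(ωC) = 910 Ω
Branch 1: Z₁ = R = 9400 Ω
Branch 2 (series LC): Z₂ = j(X_L − X_C) = j1660 Ω
Parallel: Z = Z₁Z₂/(Z₁+Z₂), |Z| = 1630 Ω, ∠Z = 80.0°
I = V/|Z| = 31.1/1630 = 19.0 mA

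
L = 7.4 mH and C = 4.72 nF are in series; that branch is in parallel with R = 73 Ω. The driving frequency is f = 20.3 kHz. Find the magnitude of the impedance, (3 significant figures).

ω = 2πf = 127500 rad/s
X_L = ωL = 944 Ω
X_C = 1/(ωC) = 1660 Ω
Branch 1: Z₁ = R = 73.0 Ω
Branch 2 (series LC): Z₂ = j(X_L − X_C) = −j717 Ω
Parallel: Z = Z₁Z₂/(Z₁+Z₂), |Z| = 72.6 Ω, ∠Z = -5.81°

72.6 Ω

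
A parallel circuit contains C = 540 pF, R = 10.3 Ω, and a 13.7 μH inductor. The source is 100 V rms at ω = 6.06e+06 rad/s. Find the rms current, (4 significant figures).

9.748 A

X_L = ωL = 83.02 Ω
X_C = 1/(ωC) = 305.6 Ω
Parallel: admittances add. Y = 1/R + 1/(jωL) + jωC
Y = (0.09709 − j0.008773) S
|Y| = 0.09748 S → |Z| = 1/|Y| = 10.26 Ω, ∠Z = −∠Y = 5.163°
I = V/|Z| = 100/10.26 = 9.748 A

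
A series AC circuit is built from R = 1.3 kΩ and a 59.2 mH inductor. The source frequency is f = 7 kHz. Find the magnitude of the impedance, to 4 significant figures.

2910 Ω

ω = 2πf = 43980 rad/s
X_L = ωL = 2604 Ω
Z = 1300 + j2604 Ω
|Z| = √(1300² + 2604²) = 2910 Ω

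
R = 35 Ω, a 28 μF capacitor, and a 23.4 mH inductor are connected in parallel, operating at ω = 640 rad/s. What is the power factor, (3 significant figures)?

0.505

X_L = ωL = 15.0 Ω
X_C = 1/(ωC) = 55.8 Ω
Parallel: admittances add. Y = 1/R + 1/(jωL) + jωC
Y = (0.0286 − j0.0489) S
|Y| = 0.0566 S → |Z| = 1/|Y| = 17.7 Ω, ∠Z = −∠Y = 59.7°
cos φ = cos(59.7°) = 0.505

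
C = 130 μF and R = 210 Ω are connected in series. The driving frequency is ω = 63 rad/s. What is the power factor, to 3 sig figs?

X_C = 1/(ωC) = 122 Ω
Z = 210 − j122 Ω
|Z| = √(210² + 122²) = 243 Ω
∠Z = arctan(-122/210) = -30.2°
cos φ = cos(-30.2°) = 0.864

0.864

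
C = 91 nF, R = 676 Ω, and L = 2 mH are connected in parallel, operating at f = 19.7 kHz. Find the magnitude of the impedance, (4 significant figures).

ω = 2πf = 123800 rad/s
X_L = ωL = 247.6 Ω
X_C = 1/(ωC) = 88.78 Ω
Parallel: admittances add. Y = 1/R + 1/(jωL) + jωC
Y = (0.001479 + j0.007224) S
|Y| = 0.007374 S → |Z| = 1/|Y| = 135.6 Ω, ∠Z = −∠Y = -78.43°

135.6 Ω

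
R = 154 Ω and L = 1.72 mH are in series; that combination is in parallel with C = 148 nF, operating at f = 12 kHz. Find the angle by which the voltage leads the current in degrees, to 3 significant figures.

-64.5°

ω = 2πf = 75400 rad/s
X_L = ωL = 130 Ω
X_C = 1/(ωC) = 89.6 Ω
Branch 1 (R+jX_L): Z₁ = 154 + j130 Ω, |Z₁| = 201 Ω
Branch 2 (−jX_C): Z₂ = −j89.6 Ω
Parallel: Z = Z₁Z₂/(Z₁+Z₂), |Z| = 113 Ω, ∠Z = -64.5°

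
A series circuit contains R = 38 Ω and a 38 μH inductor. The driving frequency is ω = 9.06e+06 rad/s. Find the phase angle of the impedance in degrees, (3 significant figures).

83.7°

X_L = ωL = 344 Ω
Z = 38.0 + j344 Ω
|Z| = √(38.0² + 344²) = 346 Ω
∠Z = arctan(344/38.0) = 83.7°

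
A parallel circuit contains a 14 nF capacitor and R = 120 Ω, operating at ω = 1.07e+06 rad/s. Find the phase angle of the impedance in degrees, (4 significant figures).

-60.91°

X_C = 1/(ωC) = 66.76 Ω
Parallel: admittances add. Y = 1/R + jωC
Y = (0.008333 + j0.01498) S
|Y| = 0.01714 S → |Z| = 1/|Y| = 58.34 Ω, ∠Z = −∠Y = -60.91°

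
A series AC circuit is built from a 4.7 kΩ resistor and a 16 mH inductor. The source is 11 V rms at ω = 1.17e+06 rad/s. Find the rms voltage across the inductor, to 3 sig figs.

10.7 V

X_L = ωL = 18700 Ω
Z = 4700 + j18700 Ω
|Z| = √(4700² + 18700²) = 19300 Ω
I = V/|Z| = 570 μA
V_L = I·|Z_L| = 0.000570 × 18700 = 10.7 V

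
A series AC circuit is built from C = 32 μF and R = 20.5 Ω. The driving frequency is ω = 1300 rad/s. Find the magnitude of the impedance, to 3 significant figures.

31.6 Ω

X_C = 1/(ωC) = 24.0 Ω
Z = 20.5 − j24.0 Ω
|Z| = √(20.5² + 24.0²) = 31.6 Ω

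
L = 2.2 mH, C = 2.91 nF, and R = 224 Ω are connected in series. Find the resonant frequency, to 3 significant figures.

62.9 kHz

ω₀ = 1/√(LC) = 1/√(0.0022 × 2.91e-09) = 395200 rad/s
f₀ = ω₀/(2π) = 62.9 kHz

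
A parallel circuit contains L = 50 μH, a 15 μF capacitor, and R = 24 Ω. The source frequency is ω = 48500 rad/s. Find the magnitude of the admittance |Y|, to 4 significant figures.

X_L = ωL = 2.425 Ω
X_C = 1/(ωC) = 1.375 Ω
Parallel: admittances add. Y = 1/R + 1/(jωL) + jωC
Y = (0.04167 + j0.3151) S
|Y| = 0.3179 S → |Z| = 1/|Y| = 3.146 Ω, ∠Z = −∠Y = -82.47°

317.9 mS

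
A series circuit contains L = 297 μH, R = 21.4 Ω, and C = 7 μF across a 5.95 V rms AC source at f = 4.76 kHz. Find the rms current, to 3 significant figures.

273 mA

ω = 2πf = 29910 rad/s
X_L = ωL = 8.88 Ω
X_C = 1/(ωC) = 4.78 Ω
Net reactance X = X_L − X_C = 4.11 Ω
Z = 21.4 + j4.11 Ω
|Z| = √(21.4² + 4.11²) = 21.8 Ω
I = V/|Z| = 5.95/21.8 = 273 mA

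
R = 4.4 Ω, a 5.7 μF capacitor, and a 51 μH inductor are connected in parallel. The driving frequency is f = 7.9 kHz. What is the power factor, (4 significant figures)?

0.8969

ω = 2πf = 49640 rad/s
X_L = ωL = 2.531 Ω
X_C = 1/(ωC) = 3.534 Ω
Parallel: admittances add. Y = 1/R + 1/(jωL) + jωC
Y = (0.2273 − j0.1121) S
|Y| = 0.2534 S → |Z| = 1/|Y| = 3.946 Ω, ∠Z = −∠Y = 26.25°
cos φ = cos(26.25°) = 0.8969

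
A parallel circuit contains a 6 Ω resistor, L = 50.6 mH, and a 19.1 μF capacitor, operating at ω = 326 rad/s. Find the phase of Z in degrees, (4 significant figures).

X_L = ωL = 16.50 Ω
X_C = 1/(ωC) = 160.6 Ω
Parallel: admittances add. Y = 1/R + 1/(jωL) + jωC
Y = (0.1667 − j0.05440) S
|Y| = 0.1753 S → |Z| = 1/|Y| = 5.704 Ω, ∠Z = −∠Y = 18.08°

18.08°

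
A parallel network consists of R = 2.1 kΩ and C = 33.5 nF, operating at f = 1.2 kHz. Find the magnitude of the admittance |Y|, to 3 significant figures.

539 μS

ω = 2πf = 7540 rad/s
X_C = 1/(ωC) = 3960 Ω
Parallel: admittances add. Y = 1/R + jωC
Y = (0.000476 + j0.000253) S
|Y| = 0.000539 S → |Z| = 1/|Y| = 1860 Ω, ∠Z = −∠Y = -27.9°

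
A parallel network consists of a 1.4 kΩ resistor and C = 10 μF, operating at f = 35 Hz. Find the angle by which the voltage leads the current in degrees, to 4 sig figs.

-72.01°

ω = 2πf = 219.9 rad/s
X_C = 1/(ωC) = 454.7 Ω
Parallel: admittances add. Y = 1/R + jωC
Y = (0.0007143 + j0.002199) S
|Y| = 0.002312 S → |Z| = 1/|Y| = 432.5 Ω, ∠Z = −∠Y = -72.01°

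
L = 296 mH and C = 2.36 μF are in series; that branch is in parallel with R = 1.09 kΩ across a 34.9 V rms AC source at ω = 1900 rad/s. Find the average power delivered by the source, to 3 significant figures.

X_L = ωL = 562 Ω
X_C = 1/(ωC) = 223 Ω
Branch 1: Z₁ = R = 1090 Ω
Branch 2 (series LC): Z₂ = j(X_L − X_C) = j339 Ω
Parallel: Z = Z₁Z₂/(Z₁+Z₂), |Z| = 324 Ω, ∠Z = 72.7°
I = V/|Z| = 108 mA
P = VI cos φ = 34.9 × 0.108 × cos(72.7°) = 1.12 W

1.12 W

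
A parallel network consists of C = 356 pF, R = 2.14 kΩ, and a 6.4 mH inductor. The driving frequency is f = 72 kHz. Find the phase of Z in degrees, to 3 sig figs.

21.5°

ω = 2πf = 452400 rad/s
X_L = ωL = 2900 Ω
X_C = 1/(ωC) = 6210 Ω
Parallel: admittances add. Y = 1/R + 1/(jωL) + jωC
Y = (0.000467 − j0.000184) S
|Y| = 0.000502 S → |Z| = 1/|Y| = 1990 Ω, ∠Z = −∠Y = 21.5°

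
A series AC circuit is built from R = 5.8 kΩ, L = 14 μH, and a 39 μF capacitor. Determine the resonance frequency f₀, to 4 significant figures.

ω₀ = 1/√(LC) = 1/√(1.4e-05 × 3.9e-05) = 42800 rad/s
f₀ = ω₀/(2π) = 6.811 kHz

6.811 kHz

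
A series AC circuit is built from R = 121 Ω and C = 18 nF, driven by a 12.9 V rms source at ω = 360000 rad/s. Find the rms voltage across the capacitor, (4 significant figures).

10.15 V

X_C = 1/(ωC) = 154.3 Ω
Z = 121.0 − j154.3 Ω
|Z| = √(121.0² + 154.3²) = 196.1 Ω
I = V/|Z| = 65.78 mA
V_C = I·|Z_C| = 0.06578 × 154.3 = 10.15 V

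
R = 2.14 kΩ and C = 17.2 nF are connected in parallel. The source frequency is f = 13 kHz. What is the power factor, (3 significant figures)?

0.316

ω = 2πf = 81680 rad/s
X_C = 1/(ωC) = 712 Ω
Parallel: admittances add. Y = 1/R + jωC
Y = (0.000467 + j0.00140) S
|Y| = 0.00148 S → |Z| = 1/|Y| = 675 Ω, ∠Z = −∠Y = -71.6°
cos φ = cos(-71.6°) = 0.316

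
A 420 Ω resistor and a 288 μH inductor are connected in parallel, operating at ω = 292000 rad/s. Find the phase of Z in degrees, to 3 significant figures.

X_L = ωL = 84.1 Ω
Parallel: admittances add. Y = 1/R + 1/(jωL)
Y = (0.00238 − j0.0119) S
|Y| = 0.0121 S → |Z| = 1/|Y| = 82.5 Ω, ∠Z = −∠Y = 78.7°

78.7°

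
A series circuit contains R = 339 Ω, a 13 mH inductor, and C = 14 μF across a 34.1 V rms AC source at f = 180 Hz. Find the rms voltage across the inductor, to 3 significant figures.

ω = 2πf = 1131 rad/s
X_L = ωL = 14.7 Ω
X_C = 1/(ωC) = 63.2 Ω
Net reactance X = X_L − X_C = -48.5 Ω
Z = 339 − j48.5 Ω
|Z| = √(339² + 48.5²) = 342 Ω
I = V/|Z| = 99.6 mA
V_L = I·|Z_L| = 0.0996 × 14.7 = 1.46 V

1.46 V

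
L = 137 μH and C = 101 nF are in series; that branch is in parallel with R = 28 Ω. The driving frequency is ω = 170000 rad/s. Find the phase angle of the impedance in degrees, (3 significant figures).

-38.7°

X_L = ωL = 23.3 Ω
X_C = 1/(ωC) = 58.2 Ω
Branch 1: Z₁ = R = 28.0 Ω
Branch 2 (series LC): Z₂ = j(X_L − X_C) = −j35.0 Ω
Parallel: Z = Z₁Z₂/(Z₁+Z₂), |Z| = 21.9 Ω, ∠Z = -38.7°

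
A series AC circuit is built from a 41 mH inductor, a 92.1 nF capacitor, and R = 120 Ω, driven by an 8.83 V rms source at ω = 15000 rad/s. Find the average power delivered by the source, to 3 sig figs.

X_L = ωL = 615 Ω
X_C = 1/(ωC) = 724 Ω
Net reactance X = X_L − X_C = -109 Ω
Z = 120 − j109 Ω
|Z| = √(120² + 109²) = 162 Ω
∠Z = arctan(-109/120) = -42.2°
I = V/|Z| = 54.5 mA
P = VI cos φ = 8.83 × 0.0545 × cos(-42.2°) = 356 mW

356 mW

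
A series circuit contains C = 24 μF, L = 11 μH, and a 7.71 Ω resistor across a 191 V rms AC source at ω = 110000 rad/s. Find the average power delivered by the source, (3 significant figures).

4.68 kW

X_L = ωL = 1.21 Ω
X_C = 1/(ωC) = 0.379 Ω
Net reactance X = X_L − X_C = 0.831 Ω
Z = 7.71 + j0.831 Ω
|Z| = √(7.71² + 0.831²) = 7.75 Ω
∠Z = arctan(0.831/7.71) = 6.15°
I = V/|Z| = 24.6 A
P = VI cos φ = 191 × 24.6 × cos(6.15°) = 4.68 kW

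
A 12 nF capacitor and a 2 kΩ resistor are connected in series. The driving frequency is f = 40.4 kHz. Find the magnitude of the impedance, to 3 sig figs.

ω = 2πf = 253800 rad/s
X_C = 1/(ωC) = 328 Ω
Z = 2000 − j328 Ω
|Z| = √(2000² + 328²) = 2030 Ω

2030 Ω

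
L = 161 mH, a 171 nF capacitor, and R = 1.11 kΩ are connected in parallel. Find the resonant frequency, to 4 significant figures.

ω₀ = 1/√(LC) = 1/√(0.161 × 1.71e-07) = 6027 rad/s
f₀ = ω₀/(2π) = 959.2 Hz

959.2 Hz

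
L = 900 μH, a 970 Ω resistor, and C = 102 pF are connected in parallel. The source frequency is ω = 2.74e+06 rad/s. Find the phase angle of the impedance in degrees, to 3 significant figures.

X_L = ωL = 2470 Ω
X_C = 1/(ωC) = 3580 Ω
Parallel: admittances add. Y = 1/R + 1/(jωL) + jωC
Y = (0.00103 − j0.000126) S
|Y| = 0.00104 S → |Z| = 1/|Y| = 963 Ω, ∠Z = −∠Y = 6.97°

6.97°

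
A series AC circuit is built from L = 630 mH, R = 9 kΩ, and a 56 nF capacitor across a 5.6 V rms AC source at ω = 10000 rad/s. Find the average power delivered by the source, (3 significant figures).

X_L = ωL = 6300 Ω
X_C = 1/(ωC) = 1790 Ω
Net reactance X = X_L − X_C = 4510 Ω
Z = 9000 + j4510 Ω
|Z| = √(9000² + 4510²) = 10100 Ω
∠Z = arctan(4510/9000) = 26.6°
I = V/|Z| = 556 μA
P = VI cos φ = 5.6 × 0.000556 × cos(26.6°) = 2.78 mW

2.78 mW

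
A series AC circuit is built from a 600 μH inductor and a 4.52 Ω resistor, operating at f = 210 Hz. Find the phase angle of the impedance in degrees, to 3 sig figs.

ω = 2πf = 1319 rad/s
X_L = ωL = 0.792 Ω
Z = 4.52 + j0.792 Ω
|Z| = √(4.52² + 0.792²) = 4.59 Ω
∠Z = arctan(0.792/4.52) = 9.93°

9.93°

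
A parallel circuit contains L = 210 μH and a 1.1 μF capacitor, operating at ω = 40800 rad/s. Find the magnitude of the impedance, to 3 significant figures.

X_L = ωL = 8.57 Ω
X_C = 1/(ωC) = 22.3 Ω
Parallel: admittances add. Y = 1/(jωL) + jωC
Y = (0 − j0.0718) S
|Y| = 0.0718 S → |Z| = 1/|Y| = 13.9 Ω, ∠Z = −∠Y = 90.0°

13.9 Ω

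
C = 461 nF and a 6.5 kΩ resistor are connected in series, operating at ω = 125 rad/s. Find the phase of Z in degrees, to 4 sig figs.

-69.47°

X_C = 1/(ωC) = 17350 Ω
Z = 6500 − j17350 Ω
|Z| = √(6500² + 17350²) = 18530 Ω
∠Z = arctan(-17350/6500) = -69.47°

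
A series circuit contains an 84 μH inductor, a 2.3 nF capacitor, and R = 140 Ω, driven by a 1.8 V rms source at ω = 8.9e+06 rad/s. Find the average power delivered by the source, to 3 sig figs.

X_L = ωL = 748 Ω
X_C = 1/(ωC) = 48.9 Ω
Net reactance X = X_L − X_C = 699 Ω
Z = 140 + j699 Ω
|Z| = √(140² + 699²) = 713 Ω
∠Z = arctan(699/140) = 78.7°
I = V/|Z| = 2.53 mA
P = VI cos φ = 1.8 × 0.00253 × cos(78.7°) = 893 μW

893 μW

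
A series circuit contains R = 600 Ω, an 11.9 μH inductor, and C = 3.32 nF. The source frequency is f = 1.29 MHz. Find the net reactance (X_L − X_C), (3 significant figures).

ω = 2πf = 8.105e+06 rad/s
X_L = ωL = 96.5 Ω
X_C = 1/(ωC) = 37.2 Ω
X = 96.5 − 37.2 = 59.3 Ω

59.3 Ω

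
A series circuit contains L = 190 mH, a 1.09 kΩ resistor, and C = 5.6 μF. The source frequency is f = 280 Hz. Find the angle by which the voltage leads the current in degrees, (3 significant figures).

ω = 2πf = 1759 rad/s
X_L = ωL = 334 Ω
X_C = 1/(ωC) = 102 Ω
Net reactance X = X_L − X_C = 233 Ω
Z = 1090 + j233 Ω
|Z| = √(1090² + 233²) = 1110 Ω
∠Z = arctan(233/1090) = 12.1°

12.1°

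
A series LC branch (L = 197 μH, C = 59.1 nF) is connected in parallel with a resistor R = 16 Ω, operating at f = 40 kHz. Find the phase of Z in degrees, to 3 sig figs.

-41.9°

ω = 2πf = 251300 rad/s
X_L = ωL = 49.5 Ω
X_C = 1/(ωC) = 67.3 Ω
Branch 1: Z₁ = R = 16.0 Ω
Branch 2 (series LC): Z₂ = j(X_L − X_C) = −j17.8 Ω
Parallel: Z = Z₁Z₂/(Z₁+Z₂), |Z| = 11.9 Ω, ∠Z = -41.9°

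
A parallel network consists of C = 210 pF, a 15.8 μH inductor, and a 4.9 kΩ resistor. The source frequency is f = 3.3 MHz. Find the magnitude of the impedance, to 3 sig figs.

759 Ω

ω = 2πf = 2.073e+07 rad/s
X_L = ωL = 328 Ω
X_C = 1/(ωC) = 230 Ω
Parallel: admittances add. Y = 1/R + 1/(jωL) + jωC
Y = (0.000204 + j0.00130) S
|Y| = 0.00132 S → |Z| = 1/|Y| = 759 Ω, ∠Z = −∠Y = -81.1°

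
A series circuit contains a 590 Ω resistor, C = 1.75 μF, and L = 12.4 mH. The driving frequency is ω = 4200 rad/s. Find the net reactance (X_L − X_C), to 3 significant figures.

-84.0 Ω

X_L = ωL = 52.1 Ω
X_C = 1/(ωC) = 136 Ω
X = 52.1 − 136 = -84.0 Ω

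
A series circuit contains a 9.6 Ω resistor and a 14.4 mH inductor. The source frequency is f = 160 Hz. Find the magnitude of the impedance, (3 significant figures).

ω = 2πf = 1005 rad/s
X_L = ωL = 14.5 Ω
Z = 9.60 + j14.5 Ω
|Z| = √(9.60² + 14.5²) = 17.4 Ω

17.4 Ω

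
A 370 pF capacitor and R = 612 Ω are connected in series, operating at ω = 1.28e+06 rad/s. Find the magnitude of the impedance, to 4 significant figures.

X_C = 1/(ωC) = 2111 Ω
Z = 612.0 − j2111 Ω
|Z| = √(612.0² + 2111²) = 2198 Ω

2198 Ω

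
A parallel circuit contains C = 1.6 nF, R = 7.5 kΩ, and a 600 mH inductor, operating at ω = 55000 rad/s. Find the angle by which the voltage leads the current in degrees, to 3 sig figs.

X_L = ωL = 33000 Ω
X_C = 1/(ωC) = 11400 Ω
Parallel: admittances add. Y = 1/R + 1/(jωL) + jωC
Y = (0.000133 + j5.77e-05) S
|Y| = 0.000145 S → |Z| = 1/|Y| = 6880 Ω, ∠Z = −∠Y = -23.4°

-23.4°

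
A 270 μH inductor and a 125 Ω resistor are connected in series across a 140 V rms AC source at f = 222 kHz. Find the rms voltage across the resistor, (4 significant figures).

ω = 2πf = 1.395e+06 rad/s
X_L = ωL = 376.6 Ω
Z = 125.0 + j376.6 Ω
|Z| = √(125.0² + 376.6²) = 396.8 Ω
I = V/|Z| = 352.8 mA
V_R = I·|Z_R| = 0.3528 × 125.0 = 44.10 V

44.10 V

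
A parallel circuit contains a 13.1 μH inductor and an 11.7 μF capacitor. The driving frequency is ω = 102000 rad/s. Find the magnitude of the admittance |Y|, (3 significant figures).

X_L = ωL = 1.34 Ω
X_C = 1/(ωC) = 0.838 Ω
Parallel: admittances add. Y = 1/(jωL) + jωC
Y = (0 + j0.445) S
|Y| = 0.445 S → |Z| = 1/|Y| = 2.25 Ω, ∠Z = −∠Y = -90.0°

445 mS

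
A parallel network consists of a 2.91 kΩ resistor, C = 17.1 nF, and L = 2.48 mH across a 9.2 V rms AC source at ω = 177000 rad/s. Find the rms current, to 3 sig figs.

7.58 mA

X_L = ωL = 439 Ω
X_C = 1/(ωC) = 330 Ω
Parallel: admittances add. Y = 1/R + 1/(jωL) + jωC
Y = (0.000344 + j0.000749) S
|Y| = 0.000824 S → |Z| = 1/|Y| = 1210 Ω, ∠Z = −∠Y = -65.3°
I = V/|Z| = 9.2/1210 = 7.58 mA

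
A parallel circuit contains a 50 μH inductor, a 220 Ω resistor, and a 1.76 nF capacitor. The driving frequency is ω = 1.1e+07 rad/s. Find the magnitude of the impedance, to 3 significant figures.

55.2 Ω

X_L = ωL = 550 Ω
X_C = 1/(ωC) = 51.7 Ω
Parallel: admittances add. Y = 1/R + 1/(jωL) + jωC
Y = (0.00455 + j0.0175) S
|Y| = 0.0181 S → |Z| = 1/|Y| = 55.2 Ω, ∠Z = −∠Y = -75.5°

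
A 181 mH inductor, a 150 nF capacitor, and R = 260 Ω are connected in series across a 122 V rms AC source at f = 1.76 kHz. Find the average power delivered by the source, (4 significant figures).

ω = 2πf = 11060 rad/s
X_L = ωL = 2002 Ω
X_C = 1/(ωC) = 602.9 Ω
Net reactance X = X_L − X_C = 1399 Ω
Z = 260.0 + j1399 Ω
|Z| = √(260.0² + 1399²) = 1423 Ω
∠Z = arctan(1399/260.0) = 79.47°
I = V/|Z| = 85.75 mA
P = VI cos φ = 122 × 0.08575 × cos(79.47°) = 1.912 W

1.912 W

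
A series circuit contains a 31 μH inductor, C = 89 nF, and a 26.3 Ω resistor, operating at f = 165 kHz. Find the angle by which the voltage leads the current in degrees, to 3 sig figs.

39.0°

ω = 2πf = 1.037e+06 rad/s
X_L = ωL = 32.1 Ω
X_C = 1/(ωC) = 10.8 Ω
Net reactance X = X_L − X_C = 21.3 Ω
Z = 26.3 + j21.3 Ω
|Z| = √(26.3² + 21.3²) = 33.8 Ω
∠Z = arctan(21.3/26.3) = 39.0°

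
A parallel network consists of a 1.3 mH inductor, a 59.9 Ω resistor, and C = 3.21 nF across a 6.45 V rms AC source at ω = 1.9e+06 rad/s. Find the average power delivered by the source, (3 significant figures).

695 mW

X_L = ωL = 2470 Ω
X_C = 1/(ωC) = 164 Ω
Parallel: admittances add. Y = 1/R + 1/(jωL) + jωC
Y = (0.0167 + j0.00569) S
|Y| = 0.0176 S → |Z| = 1/|Y| = 56.7 Ω, ∠Z = −∠Y = -18.8°
I = V/|Z| = 114 mA
P = VI cos φ = 6.45 × 0.114 × cos(-18.8°) = 695 mW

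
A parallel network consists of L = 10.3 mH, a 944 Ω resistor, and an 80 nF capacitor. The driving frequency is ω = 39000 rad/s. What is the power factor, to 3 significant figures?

X_L = ωL = 402 Ω
X_C = 1/(ωC) = 321 Ω
Parallel: admittances add. Y = 1/R + 1/(jωL) + jωC
Y = (0.00106 + j0.000631) S
|Y| = 0.00123 S → |Z| = 1/|Y| = 811 Ω, ∠Z = −∠Y = -30.8°
cos φ = cos(-30.8°) = 0.859

0.859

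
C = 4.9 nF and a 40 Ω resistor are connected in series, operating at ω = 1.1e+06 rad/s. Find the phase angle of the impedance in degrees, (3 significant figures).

-77.8°

X_C = 1/(ωC) = 186 Ω
Z = 40.0 − j186 Ω
|Z| = √(40.0² + 186²) = 190 Ω
∠Z = arctan(-186/40.0) = -77.8°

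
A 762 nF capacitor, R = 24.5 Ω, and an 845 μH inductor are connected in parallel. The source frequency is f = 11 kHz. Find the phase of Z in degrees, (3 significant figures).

-41.0°

ω = 2πf = 69120 rad/s
X_L = ωL = 58.4 Ω
X_C = 1/(ωC) = 19.0 Ω
Parallel: admittances add. Y = 1/R + 1/(jωL) + jωC
Y = (0.0408 + j0.0355) S
|Y| = 0.0541 S → |Z| = 1/|Y| = 18.5 Ω, ∠Z = −∠Y = -41.0°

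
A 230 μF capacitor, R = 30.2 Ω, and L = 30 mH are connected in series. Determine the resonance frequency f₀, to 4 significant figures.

ω₀ = 1/√(LC) = 1/√(0.03 × 0.00023) = 380.7 rad/s
f₀ = ω₀/(2π) = 60.59 Hz

60.59 Hz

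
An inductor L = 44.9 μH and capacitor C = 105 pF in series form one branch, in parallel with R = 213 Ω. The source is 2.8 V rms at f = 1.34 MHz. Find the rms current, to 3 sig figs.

13.7 mA

ω = 2πf = 8.419e+06 rad/s
X_L = ωL = 378 Ω
X_C = 1/(ωC) = 1130 Ω
Branch 1: Z₁ = R = 213 Ω
Branch 2 (series LC): Z₂ = j(X_L − X_C) = −j753 Ω
Parallel: Z = Z₁Z₂/(Z₁+Z₂), |Z| = 205 Ω, ∠Z = -15.8°
I = V/|Z| = 2.8/205 = 13.7 mA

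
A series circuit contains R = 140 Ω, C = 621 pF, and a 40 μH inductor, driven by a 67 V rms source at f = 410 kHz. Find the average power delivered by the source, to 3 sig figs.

2.15 W

ω = 2πf = 2.576e+06 rad/s
X_L = ωL = 103 Ω
X_C = 1/(ωC) = 625 Ω
Net reactance X = X_L − X_C = -522 Ω
Z = 140 − j522 Ω
|Z| = √(140² + 522²) = 540 Ω
∠Z = arctan(-522/140) = -75.0°
I = V/|Z| = 124 mA
P = VI cos φ = 67 × 0.124 × cos(-75.0°) = 2.15 W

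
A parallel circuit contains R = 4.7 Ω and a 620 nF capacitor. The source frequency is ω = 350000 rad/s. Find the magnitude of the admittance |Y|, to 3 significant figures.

304 mS

X_C = 1/(ωC) = 4.61 Ω
Parallel: admittances add. Y = 1/R + jωC
Y = (0.213 + j0.217) S
|Y| = 0.304 S → |Z| = 1/|Y| = 3.29 Ω, ∠Z = −∠Y = -45.6°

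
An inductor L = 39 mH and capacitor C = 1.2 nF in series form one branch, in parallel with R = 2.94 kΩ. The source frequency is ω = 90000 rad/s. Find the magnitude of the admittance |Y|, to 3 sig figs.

X_L = ωL = 3510 Ω
X_C = 1/(ωC) = 9260 Ω
Branch 1: Z₁ = R = 2940 Ω
Branch 2 (series LC): Z₂ = j(X_L − X_C) = −j5750 Ω
Parallel: Z = Z₁Z₂/(Z₁+Z₂), |Z| = 2620 Ω, ∠Z = -27.1°
|Y| = 1/|Z| = 382 μS

382 μS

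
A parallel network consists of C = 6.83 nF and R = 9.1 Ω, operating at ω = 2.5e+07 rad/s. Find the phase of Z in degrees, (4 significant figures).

-57.24°

X_C = 1/(ωC) = 5.857 Ω
Parallel: admittances add. Y = 1/R + jωC
Y = (0.1099 + j0.1707) S
|Y| = 0.2031 S → |Z| = 1/|Y| = 4.925 Ω, ∠Z = −∠Y = -57.24°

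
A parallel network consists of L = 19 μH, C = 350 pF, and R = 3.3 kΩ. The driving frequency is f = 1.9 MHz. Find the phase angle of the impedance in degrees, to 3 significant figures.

ω = 2πf = 1.194e+07 rad/s
X_L = ωL = 227 Ω
X_C = 1/(ωC) = 239 Ω
Parallel: admittances add. Y = 1/R + 1/(jωL) + jωC
Y = (0.000303 − j0.000230) S
|Y| = 0.000381 S → |Z| = 1/|Y| = 2630 Ω, ∠Z = −∠Y = 37.2°

37.2°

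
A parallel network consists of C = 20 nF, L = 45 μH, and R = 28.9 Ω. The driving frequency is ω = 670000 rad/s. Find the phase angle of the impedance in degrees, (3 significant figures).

X_L = ωL = 30.2 Ω
X_C = 1/(ωC) = 74.6 Ω
Parallel: admittances add. Y = 1/R + 1/(jωL) + jωC
Y = (0.0346 − j0.0198) S
|Y| = 0.0399 S → |Z| = 1/|Y| = 25.1 Ω, ∠Z = −∠Y = 29.7°

29.7°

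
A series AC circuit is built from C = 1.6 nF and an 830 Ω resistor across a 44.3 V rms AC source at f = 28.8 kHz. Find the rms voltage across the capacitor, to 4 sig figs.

43.07 V

ω = 2πf = 181000 rad/s
X_C = 1/(ωC) = 3454 Ω
Z = 830.0 − j3454 Ω
|Z| = √(830.0² + 3454²) = 3552 Ω
I = V/|Z| = 12.47 mA
V_C = I·|Z_C| = 0.01247 × 3454 = 43.07 V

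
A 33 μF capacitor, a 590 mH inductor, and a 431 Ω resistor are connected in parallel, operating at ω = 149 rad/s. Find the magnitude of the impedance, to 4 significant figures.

X_L = ωL = 87.91 Ω
X_C = 1/(ωC) = 203.4 Ω
Parallel: admittances add. Y = 1/R + 1/(jωL) + jωC
Y = (0.002320 − j0.006458) S
|Y| = 0.006862 S → |Z| = 1/|Y| = 145.7 Ω, ∠Z = −∠Y = 70.24°

145.7 Ω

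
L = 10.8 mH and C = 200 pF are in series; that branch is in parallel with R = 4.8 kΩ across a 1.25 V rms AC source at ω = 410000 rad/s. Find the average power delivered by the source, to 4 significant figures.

325.5 μW

X_L = ωL = 4428 Ω
X_C = 1/(ωC) = 12200 Ω
Branch 1: Z₁ = R = 4800 Ω
Branch 2 (series LC): Z₂ = j(X_L − X_C) = −j7767 Ω
Parallel: Z = Z₁Z₂/(Z₁+Z₂), |Z| = 4083 Ω, ∠Z = -31.72°
I = V/|Z| = 306.1 μA
P = VI cos φ = 1.25 × 0.0003061 × cos(-31.72°) = 325.5 μW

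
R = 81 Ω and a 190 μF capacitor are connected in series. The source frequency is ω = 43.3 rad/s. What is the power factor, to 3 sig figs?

0.555

X_C = 1/(ωC) = 122 Ω
Z = 81.0 − j122 Ω
|Z| = √(81.0² + 122²) = 146 Ω
∠Z = arctan(-122/81.0) = -56.3°
cos φ = cos(-56.3°) = 0.555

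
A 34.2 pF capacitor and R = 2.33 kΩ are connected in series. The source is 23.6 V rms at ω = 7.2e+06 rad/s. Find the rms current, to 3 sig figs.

5.04 mA

X_C = 1/(ωC) = 4060 Ω
Z = 2330 − j4060 Ω
|Z| = √(2330² + 4060²) = 4680 Ω
I = V/|Z| = 23.6/4680 = 5.04 mA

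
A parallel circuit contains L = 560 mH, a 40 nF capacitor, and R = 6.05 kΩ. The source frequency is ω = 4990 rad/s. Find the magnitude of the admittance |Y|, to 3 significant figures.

229 μS

X_L = ωL = 2790 Ω
X_C = 1/(ωC) = 5010 Ω
Parallel: admittances add. Y = 1/R + 1/(jωL) + jωC
Y = (0.000165 − j0.000158) S
|Y| = 0.000229 S → |Z| = 1/|Y| = 4370 Ω, ∠Z = −∠Y = 43.8°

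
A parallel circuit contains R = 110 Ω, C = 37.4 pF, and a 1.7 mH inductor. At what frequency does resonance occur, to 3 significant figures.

631 kHz

ω₀ = 1/√(LC) = 1/√(0.0017 × 3.74e-11) = 3.966e+06 rad/s
f₀ = ω₀/(2π) = 631 kHz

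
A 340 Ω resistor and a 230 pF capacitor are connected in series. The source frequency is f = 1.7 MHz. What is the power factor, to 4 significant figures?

0.6411

ω = 2πf = 1.068e+07 rad/s
X_C = 1/(ωC) = 407.0 Ω
Z = 340.0 − j407.0 Ω
|Z| = √(340.0² + 407.0²) = 530.4 Ω
∠Z = arctan(-407.0/340.0) = -50.13°
cos φ = cos(-50.13°) = 0.6411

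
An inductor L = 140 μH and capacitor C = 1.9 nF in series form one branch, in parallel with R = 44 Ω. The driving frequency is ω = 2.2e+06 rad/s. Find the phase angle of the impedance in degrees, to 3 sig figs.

X_L = ωL = 308 Ω
X_C = 1/(ωC) = 239 Ω
Branch 1: Z₁ = R = 44.0 Ω
Branch 2 (series LC): Z₂ = j(X_L − X_C) = j68.8 Ω
Parallel: Z = Z₁Z₂/(Z₁+Z₂), |Z| = 37.1 Ω, ∠Z = 32.6°

32.6°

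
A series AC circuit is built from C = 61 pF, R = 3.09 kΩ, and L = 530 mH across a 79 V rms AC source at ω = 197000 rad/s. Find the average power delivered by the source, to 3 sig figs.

X_L = ωL = 104000 Ω
X_C = 1/(ωC) = 83200 Ω
Net reactance X = X_L − X_C = 21200 Ω
Z = 3090 + j21200 Ω
|Z| = √(3090² + 21200²) = 21400 Ω
∠Z = arctan(21200/3090) = 81.7°
I = V/|Z| = 3.69 mA
P = VI cos φ = 79 × 0.00369 × cos(81.7°) = 42.0 mW

42.0 mW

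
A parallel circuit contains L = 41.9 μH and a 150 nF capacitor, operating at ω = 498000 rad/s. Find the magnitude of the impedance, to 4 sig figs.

37.35 Ω

X_L = ωL = 20.87 Ω
X_C = 1/(ωC) = 13.39 Ω
Parallel: admittances add. Y = 1/(jωL) + jωC
Y = (0 + j0.02678) S
|Y| = 0.02678 S → |Z| = 1/|Y| = 37.35 Ω, ∠Z = −∠Y = -90.00°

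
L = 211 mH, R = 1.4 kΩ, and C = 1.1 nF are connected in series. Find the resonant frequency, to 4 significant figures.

10.45 kHz

ω₀ = 1/√(LC) = 1/√(0.211 × 1.1e-09) = 65640 rad/s
f₀ = ω₀/(2π) = 10.45 kHz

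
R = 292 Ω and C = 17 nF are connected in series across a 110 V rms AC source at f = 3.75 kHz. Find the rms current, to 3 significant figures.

ω = 2πf = 23560 rad/s
X_C = 1/(ωC) = 2500 Ω
Z = 292 − j2500 Ω
|Z| = √(292² + 2500²) = 2510 Ω
I = V/|Z| = 110/2510 = 43.8 mA

43.8 mA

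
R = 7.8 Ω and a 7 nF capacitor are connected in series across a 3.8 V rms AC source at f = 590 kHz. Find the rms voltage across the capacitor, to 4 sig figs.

ω = 2πf = 3.707e+06 rad/s
X_C = 1/(ωC) = 38.54 Ω
Z = 7.800 − j38.54 Ω
|Z| = √(7.800² + 38.54²) = 39.32 Ω
I = V/|Z| = 96.65 mA
V_C = I·|Z_C| = 0.09665 × 38.54 = 3.724 V

3.724 V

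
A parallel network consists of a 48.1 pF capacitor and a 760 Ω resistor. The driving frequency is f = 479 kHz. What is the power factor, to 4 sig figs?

0.9940

ω = 2πf = 3.01e+06 rad/s
X_C = 1/(ωC) = 6908 Ω
Parallel: admittances add. Y = 1/R + jωC
Y = (0.001316 + j0.0001448) S
|Y| = 0.001324 S → |Z| = 1/|Y| = 755.4 Ω, ∠Z = −∠Y = -6.278°
cos φ = cos(-6.278°) = 0.9940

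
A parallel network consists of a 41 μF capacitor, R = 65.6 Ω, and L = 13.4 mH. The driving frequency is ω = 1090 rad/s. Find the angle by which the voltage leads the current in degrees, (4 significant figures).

57.33°

X_L = ωL = 14.61 Ω
X_C = 1/(ωC) = 22.38 Ω
Parallel: admittances add. Y = 1/R + 1/(jωL) + jωC
Y = (0.01524 − j0.02378) S
|Y| = 0.02824 S → |Z| = 1/|Y| = 35.41 Ω, ∠Z = −∠Y = 57.33°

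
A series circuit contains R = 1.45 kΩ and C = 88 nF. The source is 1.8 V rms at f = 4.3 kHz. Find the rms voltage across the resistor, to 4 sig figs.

1.729 V

ω = 2πf = 27020 rad/s
X_C = 1/(ωC) = 420.6 Ω
Z = 1450 − j420.6 Ω
|Z| = √(1450² + 420.6²) = 1510 Ω
I = V/|Z| = 1.192 mA
V_R = I·|Z_R| = 0.001192 × 1450 = 1.729 V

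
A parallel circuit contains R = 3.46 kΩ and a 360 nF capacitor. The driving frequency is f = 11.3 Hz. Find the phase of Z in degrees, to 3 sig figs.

-5.05°

ω = 2πf = 71.00 rad/s
X_C = 1/(ωC) = 39100 Ω
Parallel: admittances add. Y = 1/R + jωC
Y = (0.000289 + j2.56e-05) S
|Y| = 0.000290 S → |Z| = 1/|Y| = 3450 Ω, ∠Z = −∠Y = -5.05°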